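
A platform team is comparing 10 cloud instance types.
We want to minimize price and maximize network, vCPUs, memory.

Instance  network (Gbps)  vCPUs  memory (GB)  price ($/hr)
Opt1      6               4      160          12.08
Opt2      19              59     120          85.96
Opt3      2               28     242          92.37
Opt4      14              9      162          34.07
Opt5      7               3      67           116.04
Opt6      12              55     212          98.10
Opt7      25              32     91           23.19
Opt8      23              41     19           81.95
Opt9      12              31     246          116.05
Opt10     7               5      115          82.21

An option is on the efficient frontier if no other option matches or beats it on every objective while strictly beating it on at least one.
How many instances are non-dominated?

8

Opt1: not dominated (best price).
Opt2: not dominated (best vCPUs).
Opt3: not dominated.
Opt4: not dominated.
Opt5: dominated by Opt2 (network 19≥7, vCPUs 59≥3, memory 120≥67, price 85.96≤116.04).
Opt6: not dominated.
Opt7: not dominated (best network).
Opt8: not dominated.
Opt9: not dominated (best memory).
Opt10: dominated by Opt4 (network 14≥7, vCPUs 9≥5, memory 162≥115, price 34.07≤82.21).
Pareto-optimal: Opt1, Opt2, Opt3, Opt4, Opt6, Opt7, Opt8, Opt9 → 8.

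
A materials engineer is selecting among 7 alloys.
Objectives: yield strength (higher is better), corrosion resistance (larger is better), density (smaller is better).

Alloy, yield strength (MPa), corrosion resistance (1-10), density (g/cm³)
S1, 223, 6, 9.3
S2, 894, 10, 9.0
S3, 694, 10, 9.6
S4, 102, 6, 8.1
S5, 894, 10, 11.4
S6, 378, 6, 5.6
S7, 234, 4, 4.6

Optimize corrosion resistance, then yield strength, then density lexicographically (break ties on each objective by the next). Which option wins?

First maximize corrosion resistance: best is 10, kept {S2, S3, S5}.
Then maximize yield strength: best is 894, kept {S2, S5}.
Then minimize density: best is 9.0, kept {S2}.

S2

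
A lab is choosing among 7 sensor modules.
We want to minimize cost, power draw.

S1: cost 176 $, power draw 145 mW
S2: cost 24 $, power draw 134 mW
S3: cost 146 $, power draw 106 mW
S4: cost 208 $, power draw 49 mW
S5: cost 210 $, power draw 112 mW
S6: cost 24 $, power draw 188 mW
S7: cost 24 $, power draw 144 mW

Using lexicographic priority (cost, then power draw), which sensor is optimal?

S2

First minimize cost: best is 24, kept {S2, S6, S7}.
Then minimize power draw: best is 134, kept {S2}.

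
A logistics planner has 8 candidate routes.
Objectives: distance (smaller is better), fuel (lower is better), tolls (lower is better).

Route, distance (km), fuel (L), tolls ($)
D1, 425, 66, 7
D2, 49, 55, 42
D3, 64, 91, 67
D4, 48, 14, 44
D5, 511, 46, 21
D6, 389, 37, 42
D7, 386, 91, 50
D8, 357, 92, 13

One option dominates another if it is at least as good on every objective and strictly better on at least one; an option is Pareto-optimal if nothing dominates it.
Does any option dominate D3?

D2 vs D3: distance 49≤64, fuel 55≤91, tolls 42≤67 — D2 is at least as good on every objective and strictly better on at least one, so D2 dominates D3.

Yes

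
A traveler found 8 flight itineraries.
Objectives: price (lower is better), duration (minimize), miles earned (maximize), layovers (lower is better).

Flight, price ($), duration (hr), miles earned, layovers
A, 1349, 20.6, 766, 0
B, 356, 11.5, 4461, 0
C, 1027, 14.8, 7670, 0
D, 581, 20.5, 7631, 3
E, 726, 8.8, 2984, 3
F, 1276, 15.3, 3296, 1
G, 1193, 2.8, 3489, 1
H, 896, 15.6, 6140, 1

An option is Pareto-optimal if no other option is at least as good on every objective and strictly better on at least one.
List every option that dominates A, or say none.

B, C

B: price 356≤1349, duration 11.5≤20.6, miles earned 4461≥766, layovers 0≤0 — dominates A.
C: price 1027≤1349, duration 14.8≤20.6, miles earned 7670≥766, layovers 0≤0 — dominates A.
Others (D, E, F, G, H) are each worse than A on at least one objective.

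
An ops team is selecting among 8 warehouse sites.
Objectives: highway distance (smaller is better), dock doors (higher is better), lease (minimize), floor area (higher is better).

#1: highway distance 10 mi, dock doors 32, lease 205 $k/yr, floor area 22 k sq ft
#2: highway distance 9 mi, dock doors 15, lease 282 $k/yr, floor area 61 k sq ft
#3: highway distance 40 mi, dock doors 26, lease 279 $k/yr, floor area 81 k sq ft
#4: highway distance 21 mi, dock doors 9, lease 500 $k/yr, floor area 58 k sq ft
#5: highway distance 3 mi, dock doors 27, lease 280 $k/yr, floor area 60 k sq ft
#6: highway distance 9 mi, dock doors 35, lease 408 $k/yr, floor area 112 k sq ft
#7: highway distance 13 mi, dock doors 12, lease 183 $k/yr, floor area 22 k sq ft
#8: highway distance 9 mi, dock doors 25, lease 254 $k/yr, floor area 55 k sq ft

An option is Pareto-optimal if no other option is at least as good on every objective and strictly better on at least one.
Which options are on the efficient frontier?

#1, #2, #3, #5, #6, #7, #8

#1: not dominated.
#2: not dominated.
#3: not dominated.
#4: dominated by #2 (highway distance 9≤21, dock doors 15≥9, lease 282≤500, floor area 61≥58).
#5: not dominated (best highway distance).
#6: not dominated (best dock doors).
#7: not dominated (best lease).
#8: not dominated.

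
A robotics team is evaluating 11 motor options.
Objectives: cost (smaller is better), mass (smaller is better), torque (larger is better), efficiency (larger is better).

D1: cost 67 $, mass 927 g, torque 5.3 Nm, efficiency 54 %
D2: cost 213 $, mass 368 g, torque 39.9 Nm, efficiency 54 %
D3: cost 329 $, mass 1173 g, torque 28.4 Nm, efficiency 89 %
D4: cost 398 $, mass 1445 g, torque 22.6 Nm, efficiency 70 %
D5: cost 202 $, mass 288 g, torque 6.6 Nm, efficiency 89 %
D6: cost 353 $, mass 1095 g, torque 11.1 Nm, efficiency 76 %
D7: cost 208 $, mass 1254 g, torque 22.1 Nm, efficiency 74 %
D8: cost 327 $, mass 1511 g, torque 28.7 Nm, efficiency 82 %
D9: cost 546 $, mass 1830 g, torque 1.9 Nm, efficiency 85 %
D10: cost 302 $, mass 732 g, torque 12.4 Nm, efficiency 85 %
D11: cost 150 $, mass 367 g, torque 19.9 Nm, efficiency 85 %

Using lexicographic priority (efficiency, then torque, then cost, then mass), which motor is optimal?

First maximize efficiency: best is 89, kept {D3, D5}.
Then maximize torque: best is 28.4, kept {D3}.

D3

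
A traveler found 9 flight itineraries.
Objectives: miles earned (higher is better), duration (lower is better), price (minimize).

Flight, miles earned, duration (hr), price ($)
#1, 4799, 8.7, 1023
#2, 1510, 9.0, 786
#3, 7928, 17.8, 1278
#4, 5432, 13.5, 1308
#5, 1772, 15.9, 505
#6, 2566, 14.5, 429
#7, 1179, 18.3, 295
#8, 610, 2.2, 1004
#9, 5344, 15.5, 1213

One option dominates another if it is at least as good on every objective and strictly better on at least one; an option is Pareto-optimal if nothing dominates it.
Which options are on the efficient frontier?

#1: not dominated.
#2: not dominated.
#3: not dominated (best miles earned).
#4: not dominated.
#5: dominated by #6 (miles earned 2566≥1772, duration 14.5≤15.9, price 429≤505).
#6: not dominated.
#7: not dominated (best price).
#8: not dominated (best duration).
#9: not dominated.

#1, #2, #3, #4, #6, #7, #8, #9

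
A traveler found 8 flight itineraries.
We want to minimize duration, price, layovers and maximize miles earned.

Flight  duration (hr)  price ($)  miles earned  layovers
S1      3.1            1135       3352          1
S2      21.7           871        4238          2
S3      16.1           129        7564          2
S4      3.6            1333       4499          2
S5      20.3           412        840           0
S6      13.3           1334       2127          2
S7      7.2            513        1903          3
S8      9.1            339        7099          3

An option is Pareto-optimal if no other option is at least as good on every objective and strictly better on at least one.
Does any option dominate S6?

S1 vs S6: duration 3.1≤13.3, price 1135≤1334, miles earned 3352≥2127, layovers 1≤2 — S1 is at least as good on every objective and strictly better on at least one, so S1 dominates S6.

Yes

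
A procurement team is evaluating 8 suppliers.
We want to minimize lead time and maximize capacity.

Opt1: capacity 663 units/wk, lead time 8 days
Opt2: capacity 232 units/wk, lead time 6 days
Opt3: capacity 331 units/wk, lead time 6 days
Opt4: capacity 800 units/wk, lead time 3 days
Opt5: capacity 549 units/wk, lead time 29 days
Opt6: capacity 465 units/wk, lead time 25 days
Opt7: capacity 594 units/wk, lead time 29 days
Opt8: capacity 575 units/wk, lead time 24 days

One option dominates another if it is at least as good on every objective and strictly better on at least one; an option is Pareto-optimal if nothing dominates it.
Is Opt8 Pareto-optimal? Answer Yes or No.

Opt1 vs Opt8: capacity 663≥575, lead time 8≤24 — Opt1 is at least as good on every objective and strictly better on at least one, so Opt1 dominates Opt8.

No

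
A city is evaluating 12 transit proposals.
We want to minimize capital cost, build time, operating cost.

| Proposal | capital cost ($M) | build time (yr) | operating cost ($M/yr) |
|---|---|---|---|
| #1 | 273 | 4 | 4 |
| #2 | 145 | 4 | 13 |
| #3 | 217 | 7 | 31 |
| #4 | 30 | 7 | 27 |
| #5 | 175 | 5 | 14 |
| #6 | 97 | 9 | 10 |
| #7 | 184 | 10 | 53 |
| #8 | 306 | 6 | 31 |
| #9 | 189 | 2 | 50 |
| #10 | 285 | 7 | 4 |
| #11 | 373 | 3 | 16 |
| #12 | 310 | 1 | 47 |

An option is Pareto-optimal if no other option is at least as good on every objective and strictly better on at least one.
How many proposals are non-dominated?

#1: not dominated.
#2: not dominated.
#3: dominated by #2 (capital cost 145≤217, build time 4≤7, operating cost 13≤31).
#4: not dominated (best capital cost).
#5: dominated by #2 (capital cost 145≤175, build time 4≤5, operating cost 13≤14).
#6: not dominated.
#7: dominated by #2 (capital cost 145≤184, build time 4≤10, operating cost 13≤53).
#8: dominated by #1 (capital cost 273≤306, build time 4≤6, operating cost 4≤31).
#9: not dominated.
#10: dominated by #1 (capital cost 273≤285, build time 4≤7, operating cost 4≤4).
#11: not dominated.
#12: not dominated (best build time).
Pareto-optimal: #1, #2, #4, #6, #9, #11, #12 → 7.

7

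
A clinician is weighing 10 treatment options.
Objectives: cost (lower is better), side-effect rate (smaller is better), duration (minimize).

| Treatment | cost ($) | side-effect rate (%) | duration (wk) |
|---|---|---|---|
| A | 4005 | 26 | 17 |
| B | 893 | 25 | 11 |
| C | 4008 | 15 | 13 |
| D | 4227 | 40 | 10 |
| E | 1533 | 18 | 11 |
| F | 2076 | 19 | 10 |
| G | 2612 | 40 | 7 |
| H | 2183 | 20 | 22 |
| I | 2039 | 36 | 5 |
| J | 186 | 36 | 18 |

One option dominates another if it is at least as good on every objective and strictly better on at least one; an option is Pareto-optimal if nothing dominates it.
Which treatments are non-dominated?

B, C, E, F, I, J

A: dominated by B (cost 893≤4005, side-effect rate 25≤26, duration 11≤17).
B: not dominated.
C: not dominated (best side-effect rate).
D: dominated by F (cost 2076≤4227, side-effect rate 19≤40, duration 10≤10).
E: not dominated.
F: not dominated.
G: dominated by I (cost 2039≤2612, side-effect rate 36≤40, duration 5≤7).
H: dominated by E (cost 1533≤2183, side-effect rate 18≤20, duration 11≤22).
I: not dominated (best duration).
J: not dominated (best cost).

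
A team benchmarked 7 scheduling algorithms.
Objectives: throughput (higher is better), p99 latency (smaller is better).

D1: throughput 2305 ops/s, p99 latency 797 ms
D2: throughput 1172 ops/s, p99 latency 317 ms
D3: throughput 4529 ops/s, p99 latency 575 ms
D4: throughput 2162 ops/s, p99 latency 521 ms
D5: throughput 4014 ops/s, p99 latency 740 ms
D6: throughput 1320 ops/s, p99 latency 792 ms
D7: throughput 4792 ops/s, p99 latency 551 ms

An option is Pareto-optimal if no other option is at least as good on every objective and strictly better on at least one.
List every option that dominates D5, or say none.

D3: throughput 4529≥4014, p99 latency 575≤740 — dominates D5.
D7: throughput 4792≥4014, p99 latency 551≤740 — dominates D5.
Others (D1, D2, D4, D6) are each worse than D5 on at least one objective.

D3, D7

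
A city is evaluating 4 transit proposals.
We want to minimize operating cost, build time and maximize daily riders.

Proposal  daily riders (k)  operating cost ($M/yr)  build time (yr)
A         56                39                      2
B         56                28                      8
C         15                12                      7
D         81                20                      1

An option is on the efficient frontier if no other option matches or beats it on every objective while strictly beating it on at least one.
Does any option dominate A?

D vs A: daily riders 81≥56, operating cost 20≤39, build time 1≤2 — D is at least as good on every objective and strictly better on at least one, so D dominates A.

Yes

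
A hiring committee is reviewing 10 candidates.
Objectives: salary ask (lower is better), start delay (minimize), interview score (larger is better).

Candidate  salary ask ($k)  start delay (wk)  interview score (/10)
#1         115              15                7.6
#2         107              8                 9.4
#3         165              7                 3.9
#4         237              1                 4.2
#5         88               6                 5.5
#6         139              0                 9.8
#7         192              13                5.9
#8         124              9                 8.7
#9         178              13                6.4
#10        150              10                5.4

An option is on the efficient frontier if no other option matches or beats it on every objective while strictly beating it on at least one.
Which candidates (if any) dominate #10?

#2: salary ask 107≤150, start delay 8≤10, interview score 9.4≥5.4 — dominates #10.
#5: salary ask 88≤150, start delay 6≤10, interview score 5.5≥5.4 — dominates #10.
#6: salary ask 139≤150, start delay 0≤10, interview score 9.8≥5.4 — dominates #10.
#8: salary ask 124≤150, start delay 9≤10, interview score 8.7≥5.4 — dominates #10.
Others (#1, #3, #4, #7, #9) are each worse than #10 on at least one objective.

#2, #5, #6, #8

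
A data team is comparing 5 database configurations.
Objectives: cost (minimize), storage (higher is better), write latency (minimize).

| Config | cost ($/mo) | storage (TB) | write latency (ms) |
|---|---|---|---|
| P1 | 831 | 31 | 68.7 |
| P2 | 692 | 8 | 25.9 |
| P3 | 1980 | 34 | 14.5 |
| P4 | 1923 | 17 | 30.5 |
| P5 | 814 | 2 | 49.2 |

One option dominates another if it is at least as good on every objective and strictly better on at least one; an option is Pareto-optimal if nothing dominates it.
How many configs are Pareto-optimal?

4

P1: not dominated.
P2: not dominated (best cost).
P3: not dominated (best storage).
P4: not dominated.
P5: dominated by P2 (cost 692≤814, storage 8≥2, write latency 25.9≤49.2).
Pareto-optimal: P1, P2, P3, P4 → 4.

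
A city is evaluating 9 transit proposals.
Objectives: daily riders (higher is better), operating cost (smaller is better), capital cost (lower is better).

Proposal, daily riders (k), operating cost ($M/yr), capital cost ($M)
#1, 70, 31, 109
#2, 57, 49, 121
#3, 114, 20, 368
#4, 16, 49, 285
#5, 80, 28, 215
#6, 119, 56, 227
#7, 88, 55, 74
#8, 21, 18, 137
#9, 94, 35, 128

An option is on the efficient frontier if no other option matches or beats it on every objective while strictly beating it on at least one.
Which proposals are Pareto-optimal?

#1, #3, #5, #6, #7, #8, #9

#1: not dominated.
#2: dominated by #1 (daily riders 70≥57, operating cost 31≤49, capital cost 109≤121).
#3: not dominated.
#4: dominated by #1 (daily riders 70≥16, operating cost 31≤49, capital cost 109≤285).
#5: not dominated.
#6: not dominated (best daily riders).
#7: not dominated (best capital cost).
#8: not dominated (best operating cost).
#9: not dominated.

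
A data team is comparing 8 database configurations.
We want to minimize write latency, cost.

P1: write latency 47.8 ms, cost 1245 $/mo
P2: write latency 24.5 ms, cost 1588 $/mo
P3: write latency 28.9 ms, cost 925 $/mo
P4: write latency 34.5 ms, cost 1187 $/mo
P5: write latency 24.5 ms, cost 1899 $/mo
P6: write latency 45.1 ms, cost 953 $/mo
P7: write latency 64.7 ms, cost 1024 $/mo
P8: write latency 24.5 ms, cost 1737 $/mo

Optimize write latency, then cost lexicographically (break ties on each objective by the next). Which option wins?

First minimize write latency: best is 24.5, kept {P2, P5, P8}.
Then minimize cost: best is 1588, kept {P2}.

P2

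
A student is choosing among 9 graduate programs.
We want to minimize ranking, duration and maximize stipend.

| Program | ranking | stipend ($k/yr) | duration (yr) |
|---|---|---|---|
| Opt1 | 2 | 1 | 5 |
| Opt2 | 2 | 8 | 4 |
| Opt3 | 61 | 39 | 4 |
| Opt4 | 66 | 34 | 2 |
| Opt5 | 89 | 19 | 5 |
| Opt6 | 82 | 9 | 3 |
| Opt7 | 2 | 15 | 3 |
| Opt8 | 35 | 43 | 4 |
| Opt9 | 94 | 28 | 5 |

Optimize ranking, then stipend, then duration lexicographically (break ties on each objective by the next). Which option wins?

Opt7

First minimize ranking: best is 2, kept {Opt1, Opt2, Opt7}.
Then maximize stipend: best is 15, kept {Opt7}.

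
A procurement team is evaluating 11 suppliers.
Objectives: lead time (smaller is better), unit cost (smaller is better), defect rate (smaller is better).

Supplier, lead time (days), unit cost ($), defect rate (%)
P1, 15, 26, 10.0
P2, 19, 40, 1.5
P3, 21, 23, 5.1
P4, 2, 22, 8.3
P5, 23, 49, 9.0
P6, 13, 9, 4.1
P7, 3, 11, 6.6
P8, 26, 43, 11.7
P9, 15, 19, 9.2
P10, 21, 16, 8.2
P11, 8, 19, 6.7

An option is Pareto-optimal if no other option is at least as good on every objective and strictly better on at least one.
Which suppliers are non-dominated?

P2, P4, P6, P7

P1: dominated by P4 (lead time 2≤15, unit cost 22≤26, defect rate 8.3≤10.0).
P2: not dominated (best defect rate).
P3: dominated by P6 (lead time 13≤21, unit cost 9≤23, defect rate 4.1≤5.1).
P4: not dominated (best lead time).
P5: dominated by P2 (lead time 19≤23, unit cost 40≤49, defect rate 1.5≤9.0).
P6: not dominated (best unit cost).
P7: not dominated.
P8: dominated by P1 (lead time 15≤26, unit cost 26≤43, defect rate 10.0≤11.7).
P9: dominated by P6 (lead time 13≤15, unit cost 9≤19, defect rate 4.1≤9.2).
P10: dominated by P6 (lead time 13≤21, unit cost 9≤16, defect rate 4.1≤8.2).
P11: dominated by P7 (lead time 3≤8, unit cost 11≤19, defect rate 6.6≤6.7).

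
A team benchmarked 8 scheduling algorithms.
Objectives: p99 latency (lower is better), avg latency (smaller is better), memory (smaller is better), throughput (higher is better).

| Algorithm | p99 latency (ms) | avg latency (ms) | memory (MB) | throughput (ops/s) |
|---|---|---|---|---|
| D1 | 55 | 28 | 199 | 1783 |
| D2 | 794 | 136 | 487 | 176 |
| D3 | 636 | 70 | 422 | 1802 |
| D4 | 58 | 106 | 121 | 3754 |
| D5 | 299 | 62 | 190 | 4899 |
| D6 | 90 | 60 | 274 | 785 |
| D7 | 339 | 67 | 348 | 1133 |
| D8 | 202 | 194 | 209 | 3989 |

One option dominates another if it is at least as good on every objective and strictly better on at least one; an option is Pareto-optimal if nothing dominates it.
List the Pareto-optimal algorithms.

D1, D4, D5, D8

D1: not dominated (best p99 latency).
D2: dominated by D1 (p99 latency 55≤794, avg latency 28≤136, memory 199≤487, throughput 1783≥176).
D3: dominated by D5 (p99 latency 299≤636, avg latency 62≤70, memory 190≤422, throughput 4899≥1802).
D4: not dominated (best memory).
D5: not dominated (best throughput).
D6: dominated by D1 (p99 latency 55≤90, avg latency 28≤60, memory 199≤274, throughput 1783≥785).
D7: dominated by D1 (p99 latency 55≤339, avg latency 28≤67, memory 199≤348, throughput 1783≥1133).
D8: not dominated.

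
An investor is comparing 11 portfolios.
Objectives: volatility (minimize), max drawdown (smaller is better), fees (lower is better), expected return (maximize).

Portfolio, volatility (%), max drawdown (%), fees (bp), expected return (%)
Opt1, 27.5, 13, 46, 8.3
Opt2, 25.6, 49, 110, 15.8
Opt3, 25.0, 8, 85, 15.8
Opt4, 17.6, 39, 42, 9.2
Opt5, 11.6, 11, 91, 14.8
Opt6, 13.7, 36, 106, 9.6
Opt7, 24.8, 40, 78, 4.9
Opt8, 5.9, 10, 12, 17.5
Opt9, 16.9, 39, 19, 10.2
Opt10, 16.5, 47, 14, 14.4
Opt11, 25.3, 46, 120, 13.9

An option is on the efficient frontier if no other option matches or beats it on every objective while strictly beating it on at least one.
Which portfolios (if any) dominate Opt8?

Opt1: worse on volatility (27.5 vs 5.9).
Opt2: worse on volatility (25.6 vs 5.9).
Opt3: worse on volatility (25.0 vs 5.9).
Opt4: worse on volatility (17.6 vs 5.9).
Opt5: worse on volatility (11.6 vs 5.9).
Opt6: worse on volatility (13.7 vs 5.9).
Opt7: worse on volatility (24.8 vs 5.9).
Opt9: worse on volatility (16.9 vs 5.9).
Opt10: worse on volatility (16.5 vs 5.9).
Opt11: worse on volatility (25.3 vs 5.9).
No option dominates Opt8.

none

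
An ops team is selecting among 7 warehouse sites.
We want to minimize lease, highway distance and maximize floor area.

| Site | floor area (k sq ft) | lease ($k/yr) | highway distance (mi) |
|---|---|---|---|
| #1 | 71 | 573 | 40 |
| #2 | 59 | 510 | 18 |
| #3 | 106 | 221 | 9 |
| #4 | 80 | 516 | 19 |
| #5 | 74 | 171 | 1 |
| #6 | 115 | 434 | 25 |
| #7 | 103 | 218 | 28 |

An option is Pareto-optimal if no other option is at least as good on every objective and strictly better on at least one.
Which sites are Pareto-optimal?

#3, #5, #6, #7

#1: dominated by #3 (floor area 106≥71, lease 221≤573, highway distance 9≤40).
#2: dominated by #3 (floor area 106≥59, lease 221≤510, highway distance 9≤18).
#3: not dominated.
#4: dominated by #3 (floor area 106≥80, lease 221≤516, highway distance 9≤19).
#5: not dominated (best lease).
#6: not dominated (best floor area).
#7: not dominated.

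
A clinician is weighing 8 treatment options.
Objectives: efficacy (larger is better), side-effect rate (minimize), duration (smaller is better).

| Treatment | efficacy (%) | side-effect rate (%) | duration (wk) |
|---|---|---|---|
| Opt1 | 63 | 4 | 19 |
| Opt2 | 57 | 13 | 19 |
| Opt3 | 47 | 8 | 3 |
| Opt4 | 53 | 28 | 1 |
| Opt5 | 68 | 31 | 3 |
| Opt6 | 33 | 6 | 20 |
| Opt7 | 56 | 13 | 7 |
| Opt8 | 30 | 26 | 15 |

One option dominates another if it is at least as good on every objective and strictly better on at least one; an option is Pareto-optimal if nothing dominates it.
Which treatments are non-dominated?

Opt1, Opt3, Opt4, Opt5, Opt7

Opt1: not dominated (best side-effect rate).
Opt2: dominated by Opt1 (efficacy 63≥57, side-effect rate 4≤13, duration 19≤19).
Opt3: not dominated.
Opt4: not dominated (best duration).
Opt5: not dominated (best efficacy).
Opt6: dominated by Opt1 (efficacy 63≥33, side-effect rate 4≤6, duration 19≤20).
Opt7: not dominated.
Opt8: dominated by Opt3 (efficacy 47≥30, side-effect rate 8≤26, duration 3≤15).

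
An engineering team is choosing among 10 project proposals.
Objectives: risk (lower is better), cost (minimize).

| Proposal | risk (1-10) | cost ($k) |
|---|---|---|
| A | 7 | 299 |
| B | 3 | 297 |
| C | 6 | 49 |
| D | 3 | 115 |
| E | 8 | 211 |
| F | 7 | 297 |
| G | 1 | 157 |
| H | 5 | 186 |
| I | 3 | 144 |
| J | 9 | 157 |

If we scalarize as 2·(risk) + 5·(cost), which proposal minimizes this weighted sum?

A: 2·7 + 5·299 = 1509
B: 2·3 + 5·297 = 1491
C: 2·6 + 5·49 = 257
D: 2·3 + 5·115 = 581
E: 2·8 + 5·211 = 1071
F: 2·7 + 5·297 = 1499
G: 2·1 + 5·157 = 787
H: 2·5 + 5·186 = 940
I: 2·3 + 5·144 = 726
J: 2·9 + 5·157 = 803
Lowest: C at 257.

C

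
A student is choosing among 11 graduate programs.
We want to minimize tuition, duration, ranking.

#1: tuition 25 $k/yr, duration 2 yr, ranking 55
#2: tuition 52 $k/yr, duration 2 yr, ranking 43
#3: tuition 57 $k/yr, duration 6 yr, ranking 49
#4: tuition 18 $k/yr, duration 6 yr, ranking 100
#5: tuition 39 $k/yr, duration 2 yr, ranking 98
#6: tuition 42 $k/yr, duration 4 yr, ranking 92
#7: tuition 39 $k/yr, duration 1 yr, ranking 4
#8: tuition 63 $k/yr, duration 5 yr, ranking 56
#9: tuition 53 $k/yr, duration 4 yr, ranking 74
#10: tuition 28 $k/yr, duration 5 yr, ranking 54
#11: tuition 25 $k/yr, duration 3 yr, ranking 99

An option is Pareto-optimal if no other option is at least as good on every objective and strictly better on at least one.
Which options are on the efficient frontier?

#1: not dominated.
#2: dominated by #7 (tuition 39≤52, duration 1≤2, ranking 4≤43).
#3: dominated by #2 (tuition 52≤57, duration 2≤6, ranking 43≤49).
#4: not dominated (best tuition).
#5: dominated by #1 (tuition 25≤39, duration 2≤2, ranking 55≤98).
#6: dominated by #1 (tuition 25≤42, duration 2≤4, ranking 55≤92).
#7: not dominated (best duration).
#8: dominated by #1 (tuition 25≤63, duration 2≤5, ranking 55≤56).
#9: dominated by #1 (tuition 25≤53, duration 2≤4, ranking 55≤74).
#10: not dominated.
#11: dominated by #1 (tuition 25≤25, duration 2≤3, ranking 55≤99).

#1, #4, #7, #10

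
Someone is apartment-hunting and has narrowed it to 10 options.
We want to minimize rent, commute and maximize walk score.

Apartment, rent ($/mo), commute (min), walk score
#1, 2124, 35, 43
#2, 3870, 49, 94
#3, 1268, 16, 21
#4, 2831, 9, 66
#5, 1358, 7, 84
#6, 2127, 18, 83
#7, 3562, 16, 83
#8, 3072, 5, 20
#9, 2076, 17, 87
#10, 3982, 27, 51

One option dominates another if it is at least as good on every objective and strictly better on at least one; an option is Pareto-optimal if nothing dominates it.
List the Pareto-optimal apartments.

#1: dominated by #5 (rent 1358≤2124, commute 7≤35, walk score 84≥43).
#2: not dominated (best walk score).
#3: not dominated (best rent).
#4: dominated by #5 (rent 1358≤2831, commute 7≤9, walk score 84≥66).
#5: not dominated.
#6: dominated by #5 (rent 1358≤2127, commute 7≤18, walk score 84≥83).
#7: dominated by #5 (rent 1358≤3562, commute 7≤16, walk score 84≥83).
#8: not dominated (best commute).
#9: not dominated.
#10: dominated by #4 (rent 2831≤3982, commute 9≤27, walk score 66≥51).

#2, #3, #5, #8, #9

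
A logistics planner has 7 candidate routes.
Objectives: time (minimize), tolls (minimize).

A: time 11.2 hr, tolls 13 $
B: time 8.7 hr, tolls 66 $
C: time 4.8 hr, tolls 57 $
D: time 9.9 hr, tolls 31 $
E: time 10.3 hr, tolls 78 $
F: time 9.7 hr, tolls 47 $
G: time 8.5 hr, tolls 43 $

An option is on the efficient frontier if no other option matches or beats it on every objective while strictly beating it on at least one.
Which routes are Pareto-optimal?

A, C, D, G

A: not dominated (best tolls).
B: dominated by C (time 4.8≤8.7, tolls 57≤66).
C: not dominated (best time).
D: not dominated.
E: dominated by B (time 8.7≤10.3, tolls 66≤78).
F: dominated by G (time 8.5≤9.7, tolls 43≤47).
G: not dominated.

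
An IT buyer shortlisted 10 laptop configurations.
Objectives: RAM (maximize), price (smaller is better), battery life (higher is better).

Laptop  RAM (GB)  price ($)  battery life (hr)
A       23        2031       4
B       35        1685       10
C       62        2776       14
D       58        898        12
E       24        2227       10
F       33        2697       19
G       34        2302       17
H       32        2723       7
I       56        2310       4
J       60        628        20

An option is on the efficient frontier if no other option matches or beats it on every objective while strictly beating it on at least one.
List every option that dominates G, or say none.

J: RAM 60≥34, price 628≤2302, battery life 20≥17 — dominates G.
Others (A, B, C, D, E, F, H, I) are each worse than G on at least one objective.

J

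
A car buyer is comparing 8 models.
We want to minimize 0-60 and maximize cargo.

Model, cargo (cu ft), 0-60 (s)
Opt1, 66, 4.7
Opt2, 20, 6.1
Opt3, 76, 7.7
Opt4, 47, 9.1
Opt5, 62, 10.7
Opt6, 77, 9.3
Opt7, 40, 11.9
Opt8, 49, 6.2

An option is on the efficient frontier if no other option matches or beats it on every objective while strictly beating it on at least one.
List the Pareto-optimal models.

Opt1, Opt3, Opt6

Opt1: not dominated (best 0-60).
Opt2: dominated by Opt1 (cargo 66≥20, 0-60 4.7≤6.1).
Opt3: not dominated.
Opt4: dominated by Opt1 (cargo 66≥47, 0-60 4.7≤9.1).
Opt5: dominated by Opt1 (cargo 66≥62, 0-60 4.7≤10.7).
Opt6: not dominated (best cargo).
Opt7: dominated by Opt1 (cargo 66≥40, 0-60 4.7≤11.9).
Opt8: dominated by Opt1 (cargo 66≥49, 0-60 4.7≤6.2).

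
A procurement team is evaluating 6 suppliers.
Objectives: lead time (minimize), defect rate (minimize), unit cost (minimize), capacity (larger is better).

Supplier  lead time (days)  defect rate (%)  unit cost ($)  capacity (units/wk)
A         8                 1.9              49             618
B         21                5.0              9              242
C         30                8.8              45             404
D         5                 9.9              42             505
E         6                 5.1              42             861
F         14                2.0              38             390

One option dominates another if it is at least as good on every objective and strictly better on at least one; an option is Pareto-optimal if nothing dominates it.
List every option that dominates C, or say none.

E

E: lead time 6≤30, defect rate 5.1≤8.8, unit cost 42≤45, capacity 861≥404 — dominates C.
Others (A, B, D, F) are each worse than C on at least one objective.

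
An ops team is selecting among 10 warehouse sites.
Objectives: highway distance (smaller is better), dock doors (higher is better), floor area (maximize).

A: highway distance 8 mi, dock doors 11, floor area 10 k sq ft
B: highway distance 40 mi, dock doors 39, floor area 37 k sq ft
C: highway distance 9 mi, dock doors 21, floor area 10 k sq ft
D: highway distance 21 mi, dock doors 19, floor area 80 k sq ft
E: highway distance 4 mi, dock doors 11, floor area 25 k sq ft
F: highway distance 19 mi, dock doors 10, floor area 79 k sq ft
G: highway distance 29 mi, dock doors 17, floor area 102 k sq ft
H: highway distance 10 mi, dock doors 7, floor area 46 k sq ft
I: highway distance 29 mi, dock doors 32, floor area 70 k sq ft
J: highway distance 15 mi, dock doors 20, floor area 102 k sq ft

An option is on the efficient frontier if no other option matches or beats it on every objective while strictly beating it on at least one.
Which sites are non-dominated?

B, C, E, H, I, J

A: dominated by E (highway distance 4≤8, dock doors 11≥11, floor area 25≥10).
B: not dominated (best dock doors).
C: not dominated.
D: dominated by J (highway distance 15≤21, dock doors 20≥19, floor area 102≥80).
E: not dominated (best highway distance).
F: dominated by J (highway distance 15≤19, dock doors 20≥10, floor area 102≥79).
G: dominated by J (highway distance 15≤29, dock doors 20≥17, floor area 102≥102).
H: not dominated.
I: not dominated.
J: not dominated.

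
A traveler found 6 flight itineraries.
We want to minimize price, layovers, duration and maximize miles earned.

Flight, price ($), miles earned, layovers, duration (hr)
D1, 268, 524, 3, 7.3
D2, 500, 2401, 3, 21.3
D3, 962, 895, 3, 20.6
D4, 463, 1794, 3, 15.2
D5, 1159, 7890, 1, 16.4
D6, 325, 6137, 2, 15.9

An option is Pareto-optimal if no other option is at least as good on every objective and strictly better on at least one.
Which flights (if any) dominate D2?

D6: price 325≤500, miles earned 6137≥2401, layovers 2≤3, duration 15.9≤21.3 — dominates D2.
Others (D1, D3, D4, D5) are each worse than D2 on at least one objective.

D6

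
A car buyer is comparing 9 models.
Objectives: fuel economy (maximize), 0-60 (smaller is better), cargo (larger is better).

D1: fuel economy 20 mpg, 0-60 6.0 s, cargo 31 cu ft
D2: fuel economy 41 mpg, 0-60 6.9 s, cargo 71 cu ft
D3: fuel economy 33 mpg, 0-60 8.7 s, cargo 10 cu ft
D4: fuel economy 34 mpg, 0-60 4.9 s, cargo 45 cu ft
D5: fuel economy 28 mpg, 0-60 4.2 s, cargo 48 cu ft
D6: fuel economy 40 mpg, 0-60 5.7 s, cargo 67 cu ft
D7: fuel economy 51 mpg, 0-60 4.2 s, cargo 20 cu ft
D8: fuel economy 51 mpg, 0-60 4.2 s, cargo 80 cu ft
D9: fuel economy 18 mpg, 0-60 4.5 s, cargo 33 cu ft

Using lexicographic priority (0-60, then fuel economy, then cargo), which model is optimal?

First minimize 0-60: best is 4.2, kept {D5, D7, D8}.
Then maximize fuel economy: best is 51, kept {D7, D8}.
Then maximize cargo: best is 80, kept {D8}.

D8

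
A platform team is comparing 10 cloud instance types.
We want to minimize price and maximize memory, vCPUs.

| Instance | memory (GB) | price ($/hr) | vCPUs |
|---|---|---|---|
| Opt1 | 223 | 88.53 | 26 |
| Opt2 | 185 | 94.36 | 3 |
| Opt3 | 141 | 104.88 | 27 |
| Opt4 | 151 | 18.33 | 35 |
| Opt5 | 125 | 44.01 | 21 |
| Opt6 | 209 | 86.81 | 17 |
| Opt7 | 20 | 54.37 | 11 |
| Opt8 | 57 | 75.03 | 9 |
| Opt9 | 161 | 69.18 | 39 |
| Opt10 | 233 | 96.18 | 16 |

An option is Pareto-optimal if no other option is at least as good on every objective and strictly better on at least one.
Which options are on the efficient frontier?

Opt1: not dominated.
Opt2: dominated by Opt1 (memory 223≥185, price 88.53≤94.36, vCPUs 26≥3).
Opt3: dominated by Opt4 (memory 151≥141, price 18.33≤104.88, vCPUs 35≥27).
Opt4: not dominated (best price).
Opt5: dominated by Opt4 (memory 151≥125, price 18.33≤44.01, vCPUs 35≥21).
Opt6: not dominated.
Opt7: dominated by Opt4 (memory 151≥20, price 18.33≤54.37, vCPUs 35≥11).
Opt8: dominated by Opt4 (memory 151≥57, price 18.33≤75.03, vCPUs 35≥9).
Opt9: not dominated (best vCPUs).
Opt10: not dominated (best memory).

Opt1, Opt4, Opt6, Opt9, Opt10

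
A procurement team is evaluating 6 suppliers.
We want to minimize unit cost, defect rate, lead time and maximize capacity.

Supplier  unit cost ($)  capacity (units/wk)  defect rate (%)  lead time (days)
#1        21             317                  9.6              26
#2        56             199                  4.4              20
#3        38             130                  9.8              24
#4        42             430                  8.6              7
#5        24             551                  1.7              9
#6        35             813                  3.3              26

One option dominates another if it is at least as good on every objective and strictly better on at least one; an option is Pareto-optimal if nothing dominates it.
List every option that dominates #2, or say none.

#5: unit cost 24≤56, capacity 551≥199, defect rate 1.7≤4.4, lead time 9≤20 — dominates #2.
Others (#1, #3, #4, #6) are each worse than #2 on at least one objective.

#5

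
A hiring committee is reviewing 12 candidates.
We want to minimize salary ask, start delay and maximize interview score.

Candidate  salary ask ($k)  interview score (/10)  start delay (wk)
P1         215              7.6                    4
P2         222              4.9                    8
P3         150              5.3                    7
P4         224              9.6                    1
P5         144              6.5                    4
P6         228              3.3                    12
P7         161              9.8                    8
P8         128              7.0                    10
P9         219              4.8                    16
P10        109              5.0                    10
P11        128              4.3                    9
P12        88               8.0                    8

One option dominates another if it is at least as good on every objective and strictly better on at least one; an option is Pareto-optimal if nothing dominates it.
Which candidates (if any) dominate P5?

P1: worse on salary ask (215 vs 144).
P2: worse on salary ask (222 vs 144).
P3: worse on salary ask (150 vs 144).
P4: worse on salary ask (224 vs 144).
P6: worse on salary ask (228 vs 144).
P7: worse on salary ask (161 vs 144).
P8: worse on start delay (10 vs 4).
P9: worse on salary ask (219 vs 144).
P10: worse on interview score (5.0 vs 6.5).
P11: worse on interview score (4.3 vs 6.5).
P12: worse on start delay (8 vs 4).
No option dominates P5.

none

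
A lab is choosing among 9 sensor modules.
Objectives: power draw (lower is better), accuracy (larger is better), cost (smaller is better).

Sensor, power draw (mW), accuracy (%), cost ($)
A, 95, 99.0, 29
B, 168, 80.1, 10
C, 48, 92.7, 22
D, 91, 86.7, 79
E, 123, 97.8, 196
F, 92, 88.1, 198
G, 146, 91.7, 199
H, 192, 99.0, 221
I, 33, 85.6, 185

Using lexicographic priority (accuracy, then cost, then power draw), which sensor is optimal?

A

First maximize accuracy: best is 99.0, kept {A, H}.
Then minimize cost: best is 29, kept {A}.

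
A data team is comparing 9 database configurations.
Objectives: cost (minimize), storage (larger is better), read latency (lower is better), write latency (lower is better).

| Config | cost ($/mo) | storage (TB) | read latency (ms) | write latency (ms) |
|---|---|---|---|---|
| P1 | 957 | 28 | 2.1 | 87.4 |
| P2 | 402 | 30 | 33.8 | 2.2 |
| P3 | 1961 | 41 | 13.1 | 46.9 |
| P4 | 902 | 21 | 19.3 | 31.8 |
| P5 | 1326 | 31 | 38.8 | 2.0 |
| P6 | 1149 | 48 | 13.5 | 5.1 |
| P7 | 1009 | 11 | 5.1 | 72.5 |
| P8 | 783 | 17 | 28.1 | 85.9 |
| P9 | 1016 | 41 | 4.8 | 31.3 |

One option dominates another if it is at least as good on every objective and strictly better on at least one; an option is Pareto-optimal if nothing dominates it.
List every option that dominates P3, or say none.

P9

P9: cost 1016≤1961, storage 41≥41, read latency 4.8≤13.1, write latency 31.3≤46.9 — dominates P3.
Others (P1, P2, P4, P5, P6, P7, P8) are each worse than P3 on at least one objective.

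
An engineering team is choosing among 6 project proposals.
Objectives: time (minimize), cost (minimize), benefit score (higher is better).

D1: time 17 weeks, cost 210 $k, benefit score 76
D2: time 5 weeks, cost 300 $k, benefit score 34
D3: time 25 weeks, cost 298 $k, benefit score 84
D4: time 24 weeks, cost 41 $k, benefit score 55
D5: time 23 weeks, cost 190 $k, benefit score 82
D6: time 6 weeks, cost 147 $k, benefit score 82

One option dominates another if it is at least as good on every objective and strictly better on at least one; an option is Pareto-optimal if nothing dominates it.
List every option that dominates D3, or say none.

D1: worse on benefit score (76 vs 84).
D2: worse on cost (300 vs 298).
D4: worse on benefit score (55 vs 84).
D5: worse on benefit score (82 vs 84).
D6: worse on benefit score (82 vs 84).
No option dominates D3.

none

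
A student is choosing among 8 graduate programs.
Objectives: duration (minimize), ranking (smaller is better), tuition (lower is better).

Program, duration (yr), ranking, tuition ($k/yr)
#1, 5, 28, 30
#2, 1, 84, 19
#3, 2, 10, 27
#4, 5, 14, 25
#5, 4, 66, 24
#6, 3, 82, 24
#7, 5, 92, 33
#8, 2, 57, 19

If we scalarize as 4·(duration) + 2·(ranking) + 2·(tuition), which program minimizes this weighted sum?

#1: 4·5 + 2·28 + 2·30 = 136
#2: 4·1 + 2·84 + 2·19 = 210
#3: 4·2 + 2·10 + 2·27 = 82
#4: 4·5 + 2·14 + 2·25 = 98
#5: 4·4 + 2·66 + 2·24 = 196
#6: 4·3 + 2·82 + 2·24 = 224
#7: 4·5 + 2·92 + 2·33 = 270
#8: 4·2 + 2·57 + 2·19 = 160
Lowest: #3 at 82.

#3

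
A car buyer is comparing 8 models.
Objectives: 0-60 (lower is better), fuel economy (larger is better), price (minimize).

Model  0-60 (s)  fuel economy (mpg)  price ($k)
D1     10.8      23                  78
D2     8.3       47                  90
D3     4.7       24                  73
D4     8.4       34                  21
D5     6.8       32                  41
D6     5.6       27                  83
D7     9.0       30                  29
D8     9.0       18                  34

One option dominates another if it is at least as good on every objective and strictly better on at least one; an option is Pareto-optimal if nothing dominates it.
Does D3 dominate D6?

D3 vs D6: D3 is worse on fuel economy (24 vs 27), so it does not dominate D6.

No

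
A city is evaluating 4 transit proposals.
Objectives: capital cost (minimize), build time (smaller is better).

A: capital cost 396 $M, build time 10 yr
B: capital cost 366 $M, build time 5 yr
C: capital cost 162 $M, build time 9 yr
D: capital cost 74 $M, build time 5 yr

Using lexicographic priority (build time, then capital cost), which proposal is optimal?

D

First minimize build time: best is 5, kept {B, D}.
Then minimize capital cost: best is 74, kept {D}.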